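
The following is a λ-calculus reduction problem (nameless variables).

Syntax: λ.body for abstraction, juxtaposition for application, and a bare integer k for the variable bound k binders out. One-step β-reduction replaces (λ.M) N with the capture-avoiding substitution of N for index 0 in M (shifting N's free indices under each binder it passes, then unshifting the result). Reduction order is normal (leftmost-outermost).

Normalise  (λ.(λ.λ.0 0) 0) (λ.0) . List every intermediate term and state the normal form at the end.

Answer: normal form = λ.0 0  (in 2 steps)

Working:
  start: (λ.(λ.λ.0 0) 0) (λ.0)
  step 1: (λ.λ.0 0) (λ.0)
  step 2: λ.0 0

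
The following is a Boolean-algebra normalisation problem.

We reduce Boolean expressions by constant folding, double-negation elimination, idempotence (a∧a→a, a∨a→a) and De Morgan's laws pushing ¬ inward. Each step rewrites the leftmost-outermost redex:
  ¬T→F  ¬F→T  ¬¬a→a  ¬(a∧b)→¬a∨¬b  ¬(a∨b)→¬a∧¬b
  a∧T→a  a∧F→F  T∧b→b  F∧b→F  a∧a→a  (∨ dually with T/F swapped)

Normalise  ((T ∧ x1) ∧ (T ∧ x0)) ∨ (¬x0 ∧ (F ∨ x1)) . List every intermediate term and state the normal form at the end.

  start: ((T ∧ x1) ∧ (T ∧ x0)) ∨ (¬x0 ∧ (F ∨ x1))
  [1] (x1 ∧ (T ∧ x0)) ∨ (¬x0 ∧ (F ∨ x1))
  [2] (x1 ∧ x0) ∨ (¬x0 ∧ (F ∨ x1))
  [3] (x1 ∧ x0) ∨ (¬x0 ∧ x1)

Answer: normal form = (x1 ∧ x0) ∨ (¬x0 ∧ x1)  (in 3 steps)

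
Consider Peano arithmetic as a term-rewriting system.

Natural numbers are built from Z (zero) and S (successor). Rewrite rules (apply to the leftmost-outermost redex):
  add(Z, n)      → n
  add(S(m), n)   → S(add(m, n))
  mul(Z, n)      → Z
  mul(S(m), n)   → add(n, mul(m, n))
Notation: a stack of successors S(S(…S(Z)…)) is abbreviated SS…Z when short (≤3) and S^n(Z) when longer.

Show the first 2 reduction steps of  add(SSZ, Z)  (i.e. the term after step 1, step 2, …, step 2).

Answer: after 2 steps: S(S(add(Z, Z)))

Reduction:
  start: add(SSZ, Z)
  →1  S(add(SZ, Z))
  →2  S(S(add(Z, Z)))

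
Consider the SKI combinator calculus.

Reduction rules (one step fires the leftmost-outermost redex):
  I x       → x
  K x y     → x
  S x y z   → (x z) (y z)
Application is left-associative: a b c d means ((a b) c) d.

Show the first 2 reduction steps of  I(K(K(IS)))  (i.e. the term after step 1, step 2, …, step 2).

  start: I(K(K(IS)))
  →1  K(K(IS))
  →2  K(KS)

Answer: after 2 steps: K(KS)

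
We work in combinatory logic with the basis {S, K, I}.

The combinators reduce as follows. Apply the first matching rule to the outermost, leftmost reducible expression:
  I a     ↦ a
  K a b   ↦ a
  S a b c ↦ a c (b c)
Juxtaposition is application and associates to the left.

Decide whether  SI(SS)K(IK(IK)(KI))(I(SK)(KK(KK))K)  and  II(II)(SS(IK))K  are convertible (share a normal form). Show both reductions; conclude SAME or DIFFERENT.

Answer: SAME — A ⇓ SK(KK), B ⇓ SK(KK)

Working:
Term A:
  start: SI(SS)K(IK(IK)(KI))(I(SK)(KK(KK))K)
  →1  IK(SSK)(IK(IK)(KI))(I(SK)(KK(KK))K)
  →2  K(SSK)(IK(IK)(KI))(I(SK)(KK(KK))K)
  →3  SSK(I(SK)(KK(KK))K)
  →4  S(I(SK)(KK(KK))K)(K(I(SK)(KK(KK))K))
  →5  S(SK(KK(KK))K)(K(I(SK)(KK(KK))K))
  →6  S(KK(KK(KK)K))(K(I(SK)(KK(KK))K))
  →7  SK(K(I(SK)(KK(KK))K))
  →8  SK(K(SK(KK(KK))K))
  →9  SK(K(KK(KK(KK)K)))
  →10  SK(KK)

Term B:
  start: II(II)(SS(IK))K
  →1  I(II)(SS(IK))K
  →2  II(SS(IK))K
  →3  I(SS(IK))K
  →4  SS(IK)K
  →5  SK(IKK)
  →6  SK(KK)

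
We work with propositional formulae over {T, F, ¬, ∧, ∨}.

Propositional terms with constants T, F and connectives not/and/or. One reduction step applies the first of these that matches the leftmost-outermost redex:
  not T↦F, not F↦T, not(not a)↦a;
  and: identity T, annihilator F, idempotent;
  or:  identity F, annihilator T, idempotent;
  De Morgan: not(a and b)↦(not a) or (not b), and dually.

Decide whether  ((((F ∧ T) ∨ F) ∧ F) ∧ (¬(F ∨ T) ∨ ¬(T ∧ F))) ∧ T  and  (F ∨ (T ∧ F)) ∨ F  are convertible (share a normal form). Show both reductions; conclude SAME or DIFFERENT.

Term A:
  start: ((((F ∧ T) ∨ F) ∧ F) ∧ (¬(F ∨ T) ∨ ¬(T ∧ F))) ∧ T
  step 1: (((F ∧ T) ∨ F) ∧ F) ∧ (¬(F ∨ T) ∨ ¬(T ∧ F))
  step 2: F ∧ (¬(F ∨ T) ∨ ¬(T ∧ F))
  step 3: F

Term B:
  start: (F ∨ (T ∧ F)) ∨ F
  step 1: F ∨ (T ∧ F)
  step 2: T ∧ F
  step 3: F

Answer: SAME — A ⇓ F, B ⇓ F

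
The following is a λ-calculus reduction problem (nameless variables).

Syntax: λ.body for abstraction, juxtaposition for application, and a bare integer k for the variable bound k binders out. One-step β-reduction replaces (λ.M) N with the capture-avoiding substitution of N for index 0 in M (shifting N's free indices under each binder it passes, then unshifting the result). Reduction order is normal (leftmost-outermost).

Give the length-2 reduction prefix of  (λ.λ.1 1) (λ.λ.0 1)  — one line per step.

Answer: after 2 steps: λ.λ.0 (λ.λ.0 1)

Derivation:
  start: (λ.λ.1 1) (λ.λ.0 1)
  [1] λ.(λ.λ.0 1) (λ.λ.0 1)
  [2] λ.λ.0 (λ.λ.0 1)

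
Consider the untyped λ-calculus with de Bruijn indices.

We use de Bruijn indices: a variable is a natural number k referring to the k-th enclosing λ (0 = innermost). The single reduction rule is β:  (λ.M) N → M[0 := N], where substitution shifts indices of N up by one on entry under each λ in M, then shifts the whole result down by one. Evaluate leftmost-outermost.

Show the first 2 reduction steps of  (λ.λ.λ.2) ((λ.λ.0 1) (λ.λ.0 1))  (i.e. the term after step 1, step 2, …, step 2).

Answer: after 2 steps: λ.λ.λ.0 (λ.λ.0 1)

Reduction:
  start: (λ.λ.λ.2) ((λ.λ.0 1) (λ.λ.0 1))
  →1  λ.λ.(λ.λ.0 1) (λ.λ.0 1)
  →2  λ.λ.λ.0 (λ.λ.0 1)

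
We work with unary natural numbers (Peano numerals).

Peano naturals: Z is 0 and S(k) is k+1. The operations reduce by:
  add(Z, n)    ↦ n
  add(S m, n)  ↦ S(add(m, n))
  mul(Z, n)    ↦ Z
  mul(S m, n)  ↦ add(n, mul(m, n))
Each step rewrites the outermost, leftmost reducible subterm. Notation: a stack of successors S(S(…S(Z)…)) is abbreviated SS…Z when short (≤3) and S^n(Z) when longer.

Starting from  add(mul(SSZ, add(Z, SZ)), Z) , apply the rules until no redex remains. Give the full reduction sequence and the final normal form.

  start: add(mul(SSZ, add(Z, SZ)), Z)
  [1] add(add(add(Z, SZ), mul(SZ, add(Z, SZ))), Z)
  [2] add(add(SZ, mul(SZ, add(Z, SZ))), Z)
  [3] add(S(add(Z, mul(SZ, add(Z, SZ)))), Z)
  [4] S(add(add(Z, mul(SZ, add(Z, SZ))), Z))
  [5] S(add(mul(SZ, add(Z, SZ)), Z))
  [6] S(add(add(add(Z, SZ), mul(Z, add(Z, SZ))), Z))
  [7] S(add(add(SZ, mul(Z, add(Z, SZ))), Z))
  [8] S(add(S(add(Z, mul(Z, add(Z, SZ)))), Z))
  [9] S(S(add(add(Z, mul(Z, add(Z, SZ))), Z)))
  [10] S(S(add(mul(Z, add(Z, SZ)), Z)))
  [11] S(S(add(Z, Z)))
  [12] SSZ

Answer: normal form = SSZ  (in 12 steps)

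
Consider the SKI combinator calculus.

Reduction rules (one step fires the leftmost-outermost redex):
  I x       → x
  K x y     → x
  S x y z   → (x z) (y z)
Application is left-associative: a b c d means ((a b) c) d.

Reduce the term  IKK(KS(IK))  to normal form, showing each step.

  start: IKK(KS(IK))
  step 1: KK(KS(IK))
  step 2: K

Answer: normal form = K  (in 2 steps)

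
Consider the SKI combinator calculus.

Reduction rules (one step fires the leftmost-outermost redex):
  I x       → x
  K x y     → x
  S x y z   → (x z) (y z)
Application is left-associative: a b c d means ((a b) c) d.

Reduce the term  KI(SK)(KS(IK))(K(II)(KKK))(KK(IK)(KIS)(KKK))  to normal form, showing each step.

  start: KI(SK)(KS(IK))(K(II)(KKK))(KK(IK)(KIS)(KKK))
  →1  I(KS(IK))(K(II)(KKK))(KK(IK)(KIS)(KKK))
  →2  KS(IK)(K(II)(KKK))(KK(IK)(KIS)(KKK))
  →3  S(K(II)(KKK))(KK(IK)(KIS)(KKK))
  →4  S(II)(KK(IK)(KIS)(KKK))
  →5  SI(KK(IK)(KIS)(KKK))
  →6  SI(K(KIS)(KKK))
  →7  SI(KIS)
  →8  SII

Answer: normal form = SII  (in 8 steps)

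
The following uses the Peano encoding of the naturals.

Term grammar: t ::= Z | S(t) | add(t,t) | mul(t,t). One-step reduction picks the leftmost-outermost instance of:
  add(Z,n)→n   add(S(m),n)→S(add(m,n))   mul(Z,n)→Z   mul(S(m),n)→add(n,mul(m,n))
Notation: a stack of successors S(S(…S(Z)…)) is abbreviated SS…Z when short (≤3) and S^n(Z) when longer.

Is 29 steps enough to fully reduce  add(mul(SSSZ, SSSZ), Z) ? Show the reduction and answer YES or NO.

  start: add(mul(SSSZ, SSSZ), Z)
  step 1: add(add(SSSZ, mul(SSZ, SSSZ)), Z)
  step 2: add(S(add(SSZ, mul(SSZ, SSSZ))), Z)
  step 3: S(add(add(SSZ, mul(SSZ, SSSZ)), Z))
  step 4: S(add(S(add(SZ, mul(SSZ, SSSZ))), Z))
  step 5: S(S(add(add(SZ, mul(SSZ, SSSZ)), Z)))
  step 6: S(S(add(S(add(Z, mul(SSZ, SSSZ))), Z)))
  step 7: S(S(S(add(add(Z, mul(SSZ, SSSZ)), Z))))
  step 8: S(S(S(add(mul(SSZ, SSSZ), Z))))
  step 9: S(S(S(add(add(SSSZ, mul(SZ, SSSZ)), Z))))
  step 10: S(S(S(add(S(add(SSZ, mul(SZ, SSSZ))), Z))))
  step 11: S(S(S(S(add(add(SSZ, mul(SZ, SSSZ)), Z)))))
  step 12: S(S(S(S(add(S(add(SZ, mul(SZ, SSSZ))), Z)))))
  step 13: S(S(S(S(S(add(add(SZ, mul(SZ, SSSZ)), Z))))))
  step 14: S(S(S(S(S(add(S(add(Z, mul(SZ, SSSZ))), Z))))))
  step 15: S(S(S(S(S(S(add(add(Z, mul(SZ, SSSZ)), Z)))))))
  step 16: S(S(S(S(S(S(add(mul(SZ, SSSZ), Z)))))))
  step 17: S(S(S(S(S(S(add(add(SSSZ, mul(Z, SSSZ)), Z)))))))
  step 18: S(S(S(S(S(S(add(S(add(SSZ, mul(Z, SSSZ))), Z)))))))
  step 19: S(S(S(S(S(S(S(add(add(SSZ, mul(Z, SSSZ)), Z))))))))
  step 20: S(S(S(S(S(S(S(add(S(add(SZ, mul(Z, SSSZ))), Z))))))))
  step 21: S(S(S(S(S(S(S(S(add(add(SZ, mul(Z, SSSZ)), Z)))))))))
  step 22: S(S(S(S(S(S(S(S(add(S(add(Z, mul(Z, SSSZ))), Z)))))))))
  step 23: S(S(S(S(S(S(S(S(S(add(add(Z, mul(Z, SSSZ)), Z))))))))))
  step 24: S(S(S(S(S(S(S(S(S(add(mul(Z, SSSZ), Z))))))))))
  step 25: S(S(S(S(S(S(S(S(S(add(Z, Z))))))))))
  step 26: S^9(Z)

Answer: YES — reaches normal form S^9(Z) in 26 ≤ 29 steps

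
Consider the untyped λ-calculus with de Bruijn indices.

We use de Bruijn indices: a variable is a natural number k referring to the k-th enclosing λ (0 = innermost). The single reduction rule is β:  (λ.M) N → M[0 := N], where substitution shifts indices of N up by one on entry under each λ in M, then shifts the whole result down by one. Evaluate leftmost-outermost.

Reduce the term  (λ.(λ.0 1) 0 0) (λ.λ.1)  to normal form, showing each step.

  start: (λ.(λ.0 1) 0 0) (λ.λ.1)
  [1] (λ.0 (λ.λ.1)) (λ.λ.1) (λ.λ.1)
  [2] (λ.λ.1) (λ.λ.1) (λ.λ.1)
  [3] (λ.λ.λ.1) (λ.λ.1)
  [4] λ.λ.1

Answer: normal form = λ.λ.1  (in 4 steps)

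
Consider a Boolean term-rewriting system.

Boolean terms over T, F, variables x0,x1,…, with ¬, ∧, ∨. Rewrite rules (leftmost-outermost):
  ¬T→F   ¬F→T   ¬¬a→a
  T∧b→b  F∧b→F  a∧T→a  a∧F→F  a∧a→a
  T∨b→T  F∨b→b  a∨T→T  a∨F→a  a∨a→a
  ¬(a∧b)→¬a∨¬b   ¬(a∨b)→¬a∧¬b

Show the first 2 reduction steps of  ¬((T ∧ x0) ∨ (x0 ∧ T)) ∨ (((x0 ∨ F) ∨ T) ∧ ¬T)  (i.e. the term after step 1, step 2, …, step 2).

  start: ¬((T ∧ x0) ∨ (x0 ∧ T)) ∨ (((x0 ∨ F) ∨ T) ∧ ¬T)
  step 1: (¬(T ∧ x0) ∧ ¬(x0 ∧ T)) ∨ (((x0 ∨ F) ∨ T) ∧ ¬T)
  step 2: ((¬T ∨ ¬x0) ∧ ¬(x0 ∧ T)) ∨ (((x0 ∨ F) ∨ T) ∧ ¬T)

Answer: after 2 steps: ((¬T ∨ ¬x0) ∧ ¬(x0 ∧ T)) ∨ (((x0 ∨ F) ∨ T) ∧ ¬T)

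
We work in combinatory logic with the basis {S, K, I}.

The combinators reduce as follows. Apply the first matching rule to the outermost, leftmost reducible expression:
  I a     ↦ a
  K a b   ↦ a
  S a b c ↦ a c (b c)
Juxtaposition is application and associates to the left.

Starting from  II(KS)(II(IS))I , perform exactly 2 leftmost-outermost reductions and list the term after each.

Answer: after 2 steps: KS(II(IS))I

Reduction:
  start: II(KS)(II(IS))I
  step 1: I(KS)(II(IS))I
  step 2: KS(II(IS))I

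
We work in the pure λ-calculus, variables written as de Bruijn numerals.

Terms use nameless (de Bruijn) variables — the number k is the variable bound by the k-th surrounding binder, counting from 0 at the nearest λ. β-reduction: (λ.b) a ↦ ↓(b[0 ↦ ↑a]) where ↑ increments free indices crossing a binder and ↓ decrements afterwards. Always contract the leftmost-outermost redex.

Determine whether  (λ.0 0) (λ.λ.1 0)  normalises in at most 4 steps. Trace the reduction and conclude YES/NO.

Answer: YES — reaches normal form λ.λ.1 0 in 3 ≤ 4 steps

Derivation:
  start: (λ.0 0) (λ.λ.1 0)
  [1] (λ.λ.1 0) (λ.λ.1 0)
  [2] λ.(λ.λ.1 0) 0
  [3] λ.λ.1 0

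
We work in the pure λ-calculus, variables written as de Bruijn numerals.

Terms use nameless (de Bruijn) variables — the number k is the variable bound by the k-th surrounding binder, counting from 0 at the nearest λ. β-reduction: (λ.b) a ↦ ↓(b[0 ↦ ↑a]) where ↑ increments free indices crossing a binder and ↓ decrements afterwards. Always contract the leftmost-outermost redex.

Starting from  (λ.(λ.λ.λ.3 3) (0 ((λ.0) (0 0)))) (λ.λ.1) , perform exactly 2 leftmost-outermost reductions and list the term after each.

  start: (λ.(λ.λ.λ.3 3) (0 ((λ.0) (0 0)))) (λ.λ.1)
  →1  (λ.λ.λ.(λ.λ.1) (λ.λ.1)) ((λ.λ.1) ((λ.0) ((λ.λ.1) (λ.λ.1))))
  →2  λ.λ.(λ.λ.1) (λ.λ.1)

Answer: after 2 steps: λ.λ.(λ.λ.1) (λ.λ.1)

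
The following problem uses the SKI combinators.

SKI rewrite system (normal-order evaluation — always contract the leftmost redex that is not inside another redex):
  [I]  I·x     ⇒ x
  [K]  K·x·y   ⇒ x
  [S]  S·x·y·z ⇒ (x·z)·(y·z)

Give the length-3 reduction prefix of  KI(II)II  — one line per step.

  start: KI(II)II
  →1  III
  →2  II
  →3  I

Answer: after 3 steps: I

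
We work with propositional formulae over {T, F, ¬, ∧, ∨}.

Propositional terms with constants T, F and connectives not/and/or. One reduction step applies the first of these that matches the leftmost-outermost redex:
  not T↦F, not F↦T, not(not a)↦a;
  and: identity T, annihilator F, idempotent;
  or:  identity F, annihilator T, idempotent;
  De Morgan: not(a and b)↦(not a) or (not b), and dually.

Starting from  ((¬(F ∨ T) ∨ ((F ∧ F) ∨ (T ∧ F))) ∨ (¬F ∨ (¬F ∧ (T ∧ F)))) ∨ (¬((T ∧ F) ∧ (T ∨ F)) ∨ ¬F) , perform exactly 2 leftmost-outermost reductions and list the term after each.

  start: ((¬(F ∨ T) ∨ ((F ∧ F) ∨ (T ∧ F))) ∨ (¬F ∨ (¬F ∧ (T ∧ F)))) ∨ (¬((T ∧ F) ∧ (T ∨ F)) ∨ ¬F)
  step 1: (((¬F ∧ ¬T) ∨ ((F ∧ F) ∨ (T ∧ F))) ∨ (¬F ∨ (¬F ∧ (T ∧ F)))) ∨ (¬((T ∧ F) ∧ (T ∨ F)) ∨ ¬F)
  step 2: (((T ∧ ¬T) ∨ ((F ∧ F) ∨ (T ∧ F))) ∨ (¬F ∨ (¬F ∧ (T ∧ F)))) ∨ (¬((T ∧ F) ∧ (T ∨ F)) ∨ ¬F)

Answer: after 2 steps: (((T ∧ ¬T) ∨ ((F ∧ F) ∨ (T ∧ F))) ∨ (¬F ∨ (¬F ∧ (T ∧ F)))) ∨ (¬((T ∧ F) ∧ (T ∨ F)) ∨ ¬F)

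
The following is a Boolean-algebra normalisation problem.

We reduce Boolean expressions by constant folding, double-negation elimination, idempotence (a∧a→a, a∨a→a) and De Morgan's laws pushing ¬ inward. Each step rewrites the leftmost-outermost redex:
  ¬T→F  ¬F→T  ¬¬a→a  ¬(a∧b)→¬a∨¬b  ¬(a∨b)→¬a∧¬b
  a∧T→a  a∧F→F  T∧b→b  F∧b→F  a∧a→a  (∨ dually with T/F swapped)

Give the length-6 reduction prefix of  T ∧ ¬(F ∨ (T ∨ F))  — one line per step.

Answer: after 6 steps: F ∧ ¬F

Derivation:
  start: T ∧ ¬(F ∨ (T ∨ F))
  →1  ¬(F ∨ (T ∨ F))
  →2  ¬F ∧ ¬(T ∨ F)
  →3  T ∧ ¬(T ∨ F)
  →4  ¬(T ∨ F)
  →5  ¬T ∧ ¬F
  →6  F ∧ ¬F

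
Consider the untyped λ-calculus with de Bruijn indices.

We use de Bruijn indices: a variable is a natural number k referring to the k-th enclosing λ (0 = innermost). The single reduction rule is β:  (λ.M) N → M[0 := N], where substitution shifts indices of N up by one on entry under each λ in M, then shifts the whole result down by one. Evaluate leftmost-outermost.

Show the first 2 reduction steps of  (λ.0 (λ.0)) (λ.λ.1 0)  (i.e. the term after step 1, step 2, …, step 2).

  start: (λ.0 (λ.0)) (λ.λ.1 0)
  step 1: (λ.λ.1 0) (λ.0)
  step 2: λ.(λ.0) 0

Answer: after 2 steps: λ.(λ.0) 0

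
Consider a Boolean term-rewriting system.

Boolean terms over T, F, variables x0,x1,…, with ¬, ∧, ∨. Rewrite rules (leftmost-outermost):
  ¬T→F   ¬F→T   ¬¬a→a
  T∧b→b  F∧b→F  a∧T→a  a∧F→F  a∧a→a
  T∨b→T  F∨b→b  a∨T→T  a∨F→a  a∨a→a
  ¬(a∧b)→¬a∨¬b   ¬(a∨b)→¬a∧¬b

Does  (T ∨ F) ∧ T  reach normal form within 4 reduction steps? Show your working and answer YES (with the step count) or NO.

Answer: YES — reaches normal form T in 2 ≤ 4 steps

Reduction:
  start: (T ∨ F) ∧ T
  [1] T ∨ F
  [2] T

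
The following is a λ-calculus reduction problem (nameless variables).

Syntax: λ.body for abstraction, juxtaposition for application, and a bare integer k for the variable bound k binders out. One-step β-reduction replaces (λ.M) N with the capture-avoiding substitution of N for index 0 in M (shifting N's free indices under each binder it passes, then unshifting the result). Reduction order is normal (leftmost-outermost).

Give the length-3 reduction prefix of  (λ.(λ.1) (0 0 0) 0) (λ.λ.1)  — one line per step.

Answer: after 3 steps: λ.λ.λ.1

Reduction:
  start: (λ.(λ.1) (0 0 0) 0) (λ.λ.1)
  [1] (λ.λ.λ.1) ((λ.λ.1) (λ.λ.1) (λ.λ.1)) (λ.λ.1)
  [2] (λ.λ.1) (λ.λ.1)
  [3] λ.λ.λ.1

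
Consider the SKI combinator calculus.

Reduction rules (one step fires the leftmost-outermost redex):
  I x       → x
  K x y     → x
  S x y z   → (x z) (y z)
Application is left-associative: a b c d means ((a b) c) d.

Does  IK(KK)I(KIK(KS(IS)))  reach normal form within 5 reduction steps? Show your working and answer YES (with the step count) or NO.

  start: IK(KK)I(KIK(KS(IS)))
  step 1: K(KK)I(KIK(KS(IS)))
  step 2: KK(KIK(KS(IS)))
  step 3: K

Answer: YES — reaches normal form K in 3 ≤ 5 steps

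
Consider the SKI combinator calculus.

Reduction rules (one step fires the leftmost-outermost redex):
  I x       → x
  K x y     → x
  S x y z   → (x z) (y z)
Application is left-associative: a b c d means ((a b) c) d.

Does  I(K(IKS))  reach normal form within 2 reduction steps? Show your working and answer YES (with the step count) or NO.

  start: I(K(IKS))
  step 1: K(IKS)
  step 2: K(KS)

Answer: YES — reaches normal form K(KS) in 2 ≤ 2 steps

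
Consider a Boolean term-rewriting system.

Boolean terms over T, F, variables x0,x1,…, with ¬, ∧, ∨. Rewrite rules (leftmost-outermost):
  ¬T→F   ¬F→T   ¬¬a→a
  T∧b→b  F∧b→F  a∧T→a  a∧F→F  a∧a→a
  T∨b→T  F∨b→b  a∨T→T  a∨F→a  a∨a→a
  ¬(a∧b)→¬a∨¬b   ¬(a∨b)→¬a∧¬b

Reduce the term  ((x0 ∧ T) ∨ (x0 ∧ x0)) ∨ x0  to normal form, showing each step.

Answer: normal form = x0  (in 4 steps)

Working:
  start: ((x0 ∧ T) ∨ (x0 ∧ x0)) ∨ x0
  →1  (x0 ∨ (x0 ∧ x0)) ∨ x0
  →2  (x0 ∨ x0) ∨ x0
  →3  x0 ∨ x0
  →4  x0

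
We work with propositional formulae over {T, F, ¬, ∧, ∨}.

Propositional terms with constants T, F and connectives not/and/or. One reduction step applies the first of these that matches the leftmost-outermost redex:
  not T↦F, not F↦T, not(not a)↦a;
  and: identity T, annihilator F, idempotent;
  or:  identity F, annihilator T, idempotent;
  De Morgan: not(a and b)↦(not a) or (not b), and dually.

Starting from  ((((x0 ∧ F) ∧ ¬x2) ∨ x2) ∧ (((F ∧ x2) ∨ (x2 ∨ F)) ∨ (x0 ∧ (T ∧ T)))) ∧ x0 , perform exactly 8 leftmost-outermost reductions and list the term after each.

  start: ((((x0 ∧ F) ∧ ¬x2) ∨ x2) ∧ (((F ∧ x2) ∨ (x2 ∨ F)) ∨ (x0 ∧ (T ∧ T)))) ∧ x0
  [1] (((F ∧ ¬x2) ∨ x2) ∧ (((F ∧ x2) ∨ (x2 ∨ F)) ∨ (x0 ∧ (T ∧ T)))) ∧ x0
  [2] ((F ∨ x2) ∧ (((F ∧ x2) ∨ (x2 ∨ F)) ∨ (x0 ∧ (T ∧ T)))) ∧ x0
  [3] (x2 ∧ (((F ∧ x2) ∨ (x2 ∨ F)) ∨ (x0 ∧ (T ∧ T)))) ∧ x0
  [4] (x2 ∧ ((F ∨ (x2 ∨ F)) ∨ (x0 ∧ (T ∧ T)))) ∧ x0
  [5] (x2 ∧ ((x2 ∨ F) ∨ (x0 ∧ (T ∧ T)))) ∧ x0
  [6] (x2 ∧ (x2 ∨ (x0 ∧ (T ∧ T)))) ∧ x0
  [7] (x2 ∧ (x2 ∨ (x0 ∧ T))) ∧ x0
  [8] (x2 ∧ (x2 ∨ x0)) ∧ x0

Answer: after 8 steps: (x2 ∧ (x2 ∨ x0)) ∧ x0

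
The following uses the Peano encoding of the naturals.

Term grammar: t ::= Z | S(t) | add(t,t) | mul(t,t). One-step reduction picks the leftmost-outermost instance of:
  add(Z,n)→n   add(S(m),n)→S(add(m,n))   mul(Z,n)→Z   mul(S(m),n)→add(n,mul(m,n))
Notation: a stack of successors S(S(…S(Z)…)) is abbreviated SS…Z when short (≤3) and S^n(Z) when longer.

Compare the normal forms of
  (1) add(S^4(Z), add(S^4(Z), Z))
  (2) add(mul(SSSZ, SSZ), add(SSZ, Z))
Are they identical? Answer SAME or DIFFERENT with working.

Term A:
  start: add(S^4(Z), add(S^4(Z), Z))
  [1] S(add(SSSZ, add(S^4(Z), Z)))
  [2] S(S(add(SSZ, add(S^4(Z), Z))))
  [3] S(S(S(add(SZ, add(S^4(Z), Z)))))
  [4] S(S(S(S(add(Z, add(S^4(Z), Z))))))
  [5] S(S(S(S(add(S^4(Z), Z)))))
  [6] S(S(S(S(S(add(SSSZ, Z))))))
  [7] S(S(S(S(S(S(add(SSZ, Z)))))))
  [8] S(S(S(S(S(S(S(add(SZ, Z))))))))
  [9] S(S(S(S(S(S(S(S(add(Z, Z)))))))))
  [10] S^8(Z)

Term B:
  start: add(mul(SSSZ, SSZ), add(SSZ, Z))
  [1] add(add(SSZ, mul(SSZ, SSZ)), add(SSZ, Z))
  [2] add(S(add(SZ, mul(SSZ, SSZ))), add(SSZ, Z))
  [3] S(add(add(SZ, mul(SSZ, SSZ)), add(SSZ, Z)))
  [4] S(add(S(add(Z, mul(SSZ, SSZ))), add(SSZ, Z)))
  [5] S(S(add(add(Z, mul(SSZ, SSZ)), add(SSZ, Z))))
  [6] S(S(add(mul(SSZ, SSZ), add(SSZ, Z))))
  [7] S(S(add(add(SSZ, mul(SZ, SSZ)), add(SSZ, Z))))
  [8] S(S(add(S(add(SZ, mul(SZ, SSZ))), add(SSZ, Z))))
  [9] S(S(S(add(add(SZ, mul(SZ, SSZ)), add(SSZ, Z)))))
  [10] S(S(S(add(S(add(Z, mul(SZ, SSZ))), add(SSZ, Z)))))
  [11] S(S(S(S(add(add(Z, mul(SZ, SSZ)), add(SSZ, Z))))))
  [12] S(S(S(S(add(mul(SZ, SSZ), add(SSZ, Z))))))
  [13] S(S(S(S(add(add(SSZ, mul(Z, SSZ)), add(SSZ, Z))))))
  [14] S(S(S(S(add(S(add(SZ, mul(Z, SSZ))), add(SSZ, Z))))))
  [15] S(S(S(S(S(add(add(SZ, mul(Z, SSZ)), add(SSZ, Z)))))))
  [16] S(S(S(S(S(add(S(add(Z, mul(Z, SSZ))), add(SSZ, Z)))))))
  [17] S(S(S(S(S(S(add(add(Z, mul(Z, SSZ)), add(SSZ, Z))))))))
  [18] S(S(S(S(S(S(add(mul(Z, SSZ), add(SSZ, Z))))))))
  [19] S(S(S(S(S(S(add(Z, add(SSZ, Z))))))))
  [20] S(S(S(S(S(S(add(SSZ, Z)))))))
  [21] S(S(S(S(S(S(S(add(SZ, Z))))))))
  [22] S(S(S(S(S(S(S(S(add(Z, Z)))))))))
  [23] S^8(Z)

Answer: SAME — A ⇓ S^8(Z), B ⇓ S^8(Z)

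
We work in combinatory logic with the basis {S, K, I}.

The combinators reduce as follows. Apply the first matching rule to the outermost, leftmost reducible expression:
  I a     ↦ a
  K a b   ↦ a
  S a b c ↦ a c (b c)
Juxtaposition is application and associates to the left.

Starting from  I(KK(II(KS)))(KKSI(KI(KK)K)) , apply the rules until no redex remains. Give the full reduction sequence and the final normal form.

Answer: normal form = KI  (in 4 steps)

Derivation:
  start: I(KK(II(KS)))(KKSI(KI(KK)K))
  →1  KK(II(KS))(KKSI(KI(KK)K))
  →2  K(KKSI(KI(KK)K))
  →3  K(KI(KI(KK)K))
  →4  KI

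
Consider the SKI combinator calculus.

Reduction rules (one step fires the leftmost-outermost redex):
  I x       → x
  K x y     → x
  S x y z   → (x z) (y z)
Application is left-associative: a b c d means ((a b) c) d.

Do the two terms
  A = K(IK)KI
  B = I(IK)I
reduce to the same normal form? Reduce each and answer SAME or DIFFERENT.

Term A:
  start: K(IK)KI
  step 1: IKI
  step 2: KI

Term B:
  start: I(IK)I
  step 1: IKI
  step 2: KI

Answer: SAME — A ⇓ KI, B ⇓ KI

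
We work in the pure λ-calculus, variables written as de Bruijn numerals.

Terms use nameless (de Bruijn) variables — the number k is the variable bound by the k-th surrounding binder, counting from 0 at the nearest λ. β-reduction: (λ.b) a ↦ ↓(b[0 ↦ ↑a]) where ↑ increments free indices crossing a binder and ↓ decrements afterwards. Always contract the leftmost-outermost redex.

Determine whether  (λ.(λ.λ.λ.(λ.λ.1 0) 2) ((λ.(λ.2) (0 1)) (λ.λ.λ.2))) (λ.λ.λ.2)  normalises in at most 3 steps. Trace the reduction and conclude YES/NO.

Answer: NO — after 3 steps the term is λ.λ.λ.(λ.(λ.λ.λ.λ.2) (0 (λ.λ.λ.2))) (λ.λ.λ.2) 0, not yet normal

Derivation:
  start: (λ.(λ.λ.λ.(λ.λ.1 0) 2) ((λ.(λ.2) (0 1)) (λ.λ.λ.2))) (λ.λ.λ.2)
  [1] (λ.λ.λ.(λ.λ.1 0) 2) ((λ.(λ.λ.λ.λ.2) (0 (λ.λ.λ.2))) (λ.λ.λ.2))
  [2] λ.λ.(λ.λ.1 0) ((λ.(λ.λ.λ.λ.2) (0 (λ.λ.λ.2))) (λ.λ.λ.2))
  [3] λ.λ.λ.(λ.(λ.λ.λ.λ.2) (0 (λ.λ.λ.2))) (λ.λ.λ.2) 0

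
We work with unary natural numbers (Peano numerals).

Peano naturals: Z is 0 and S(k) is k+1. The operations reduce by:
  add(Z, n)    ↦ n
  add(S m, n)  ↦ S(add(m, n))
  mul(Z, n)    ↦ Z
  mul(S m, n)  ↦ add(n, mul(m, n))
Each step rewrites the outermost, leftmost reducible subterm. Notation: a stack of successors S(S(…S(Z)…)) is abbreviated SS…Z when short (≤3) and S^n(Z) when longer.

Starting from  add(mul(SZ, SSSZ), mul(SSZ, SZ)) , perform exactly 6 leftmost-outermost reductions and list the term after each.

Answer: after 6 steps: S(S(add(S(add(Z, mul(Z, SSSZ))), mul(SSZ, SZ))))

Derivation:
  start: add(mul(SZ, SSSZ), mul(SSZ, SZ))
  →1  add(add(SSSZ, mul(Z, SSSZ)), mul(SSZ, SZ))
  →2  add(S(add(SSZ, mul(Z, SSSZ))), mul(SSZ, SZ))
  →3  S(add(add(SSZ, mul(Z, SSSZ)), mul(SSZ, SZ)))
  →4  S(add(S(add(SZ, mul(Z, SSSZ))), mul(SSZ, SZ)))
  →5  S(S(add(add(SZ, mul(Z, SSSZ)), mul(SSZ, SZ))))
  →6  S(S(add(S(add(Z, mul(Z, SSSZ))), mul(SSZ, SZ))))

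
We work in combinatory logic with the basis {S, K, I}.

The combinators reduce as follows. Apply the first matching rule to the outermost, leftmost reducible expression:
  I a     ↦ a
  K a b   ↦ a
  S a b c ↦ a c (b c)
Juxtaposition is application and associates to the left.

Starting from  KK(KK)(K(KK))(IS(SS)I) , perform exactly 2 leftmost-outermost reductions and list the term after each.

  start: KK(KK)(K(KK))(IS(SS)I)
  [1] K(K(KK))(IS(SS)I)
  [2] K(KK)

Answer: after 2 steps: K(KK)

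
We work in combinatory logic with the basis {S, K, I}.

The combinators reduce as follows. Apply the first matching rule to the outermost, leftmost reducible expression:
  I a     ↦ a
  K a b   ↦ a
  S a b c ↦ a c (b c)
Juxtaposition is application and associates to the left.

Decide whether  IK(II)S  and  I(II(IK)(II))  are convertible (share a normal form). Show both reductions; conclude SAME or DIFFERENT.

Term A:
  start: IK(II)S
  [1] K(II)S
  [2] II
  [3] I

Term B:
  start: I(II(IK)(II))
  [1] II(IK)(II)
  [2] I(IK)(II)
  [3] IK(II)
  [4] K(II)
  [5] KI

Answer: DIFFERENT — A ⇓ I, B ⇓ KI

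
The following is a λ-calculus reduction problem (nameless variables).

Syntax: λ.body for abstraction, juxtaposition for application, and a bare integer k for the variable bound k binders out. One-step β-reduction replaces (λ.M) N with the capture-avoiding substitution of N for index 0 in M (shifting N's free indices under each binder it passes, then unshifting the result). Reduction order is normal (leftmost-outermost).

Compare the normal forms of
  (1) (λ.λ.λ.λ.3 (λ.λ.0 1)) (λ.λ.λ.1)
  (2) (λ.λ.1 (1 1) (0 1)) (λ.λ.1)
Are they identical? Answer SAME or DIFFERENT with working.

Answer: DIFFERENT — A ⇓ λ.λ.λ.λ.λ.1, B ⇓ λ.λ.λ.λ.1

Working:
Term A:
  start: (λ.λ.λ.λ.3 (λ.λ.0 1)) (λ.λ.λ.1)
  [1] λ.λ.λ.(λ.λ.λ.1) (λ.λ.0 1)
  [2] λ.λ.λ.λ.λ.1

Term B:
  start: (λ.λ.1 (1 1) (0 1)) (λ.λ.1)
  [1] λ.(λ.λ.1) ((λ.λ.1) (λ.λ.1)) (0 (λ.λ.1))
  [2] λ.(λ.(λ.λ.1) (λ.λ.1)) (0 (λ.λ.1))
  [3] λ.(λ.λ.1) (λ.λ.1)
  [4] λ.λ.λ.λ.1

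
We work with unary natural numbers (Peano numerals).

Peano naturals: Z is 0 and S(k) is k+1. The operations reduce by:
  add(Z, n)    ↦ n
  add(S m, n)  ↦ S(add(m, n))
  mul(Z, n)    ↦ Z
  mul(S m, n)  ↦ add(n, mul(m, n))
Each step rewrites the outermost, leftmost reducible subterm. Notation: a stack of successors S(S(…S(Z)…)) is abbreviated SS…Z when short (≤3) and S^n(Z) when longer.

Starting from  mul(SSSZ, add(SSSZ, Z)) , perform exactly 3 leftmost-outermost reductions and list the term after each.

  start: mul(SSSZ, add(SSSZ, Z))
  [1] add(add(SSSZ, Z), mul(SSZ, add(SSSZ, Z)))
  [2] add(S(add(SSZ, Z)), mul(SSZ, add(SSSZ, Z)))
  [3] S(add(add(SSZ, Z), mul(SSZ, add(SSSZ, Z))))

Answer: after 3 steps: S(add(add(SSZ, Z), mul(SSZ, add(SSSZ, Z))))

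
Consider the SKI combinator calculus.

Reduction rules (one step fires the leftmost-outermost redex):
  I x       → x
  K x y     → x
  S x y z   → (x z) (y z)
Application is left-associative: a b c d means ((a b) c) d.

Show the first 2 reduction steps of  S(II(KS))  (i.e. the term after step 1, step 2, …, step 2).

Answer: after 2 steps: S(KS)

Derivation:
  start: S(II(KS))
  →1  S(I(KS))
  →2  S(KS)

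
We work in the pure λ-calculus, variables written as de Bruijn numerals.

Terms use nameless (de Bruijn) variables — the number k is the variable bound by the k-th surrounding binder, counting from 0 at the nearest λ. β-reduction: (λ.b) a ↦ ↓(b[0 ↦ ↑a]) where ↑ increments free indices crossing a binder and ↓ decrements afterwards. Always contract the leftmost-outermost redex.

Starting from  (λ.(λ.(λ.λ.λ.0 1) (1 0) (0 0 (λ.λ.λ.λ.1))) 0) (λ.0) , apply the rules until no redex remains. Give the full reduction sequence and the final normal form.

  start: (λ.(λ.(λ.λ.λ.0 1) (1 0) (0 0 (λ.λ.λ.λ.1))) 0) (λ.0)
  step 1: (λ.(λ.λ.λ.0 1) ((λ.0) 0) (0 0 (λ.λ.λ.λ.1))) (λ.0)
  step 2: (λ.λ.λ.0 1) ((λ.0) (λ.0)) ((λ.0) (λ.0) (λ.λ.λ.λ.1))
  step 3: (λ.λ.0 1) ((λ.0) (λ.0) (λ.λ.λ.λ.1))
  step 4: λ.0 ((λ.0) (λ.0) (λ.λ.λ.λ.1))
  step 5: λ.0 ((λ.0) (λ.λ.λ.λ.1))
  step 6: λ.0 (λ.λ.λ.λ.1)

Answer: normal form = λ.0 (λ.λ.λ.λ.1)  (in 6 steps)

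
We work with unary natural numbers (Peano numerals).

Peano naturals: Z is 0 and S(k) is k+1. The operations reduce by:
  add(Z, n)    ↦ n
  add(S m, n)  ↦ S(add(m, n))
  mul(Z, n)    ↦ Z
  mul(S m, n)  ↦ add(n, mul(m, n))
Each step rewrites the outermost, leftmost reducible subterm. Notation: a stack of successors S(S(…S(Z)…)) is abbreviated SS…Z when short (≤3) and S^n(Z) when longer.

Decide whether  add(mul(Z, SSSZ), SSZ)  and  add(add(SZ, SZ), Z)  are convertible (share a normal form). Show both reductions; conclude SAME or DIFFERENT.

Answer: SAME — A ⇓ SSZ, B ⇓ SSZ

Working:
Term A:
  start: add(mul(Z, SSSZ), SSZ)
  →1  add(Z, SSZ)
  →2  SSZ

Term B:
  start: add(add(SZ, SZ), Z)
  →1  add(S(add(Z, SZ)), Z)
  →2  S(add(add(Z, SZ), Z))
  →3  S(add(SZ, Z))
  →4  S(S(add(Z, Z)))
  →5  SSZ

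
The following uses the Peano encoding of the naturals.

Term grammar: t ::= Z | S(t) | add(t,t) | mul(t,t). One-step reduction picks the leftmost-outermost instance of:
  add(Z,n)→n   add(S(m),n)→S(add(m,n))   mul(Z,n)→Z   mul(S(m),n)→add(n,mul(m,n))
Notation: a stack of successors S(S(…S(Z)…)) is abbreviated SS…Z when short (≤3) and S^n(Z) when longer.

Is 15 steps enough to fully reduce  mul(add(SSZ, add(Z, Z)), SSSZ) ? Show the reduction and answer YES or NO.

Answer: YES — reaches normal form S^6(Z) in 15 ≤ 15 steps

Reduction:
  start: mul(add(SSZ, add(Z, Z)), SSSZ)
  [1] mul(S(add(SZ, add(Z, Z))), SSSZ)
  [2] add(SSSZ, mul(add(SZ, add(Z, Z)), SSSZ))
  [3] S(add(SSZ, mul(add(SZ, add(Z, Z)), SSSZ)))
  [4] S(S(add(SZ, mul(add(SZ, add(Z, Z)), SSSZ))))
  [5] S(S(S(add(Z, mul(add(SZ, add(Z, Z)), SSSZ)))))
  [6] S(S(S(mul(add(SZ, add(Z, Z)), SSSZ))))
  [7] S(S(S(mul(S(add(Z, add(Z, Z))), SSSZ))))
  [8] S(S(S(add(SSSZ, mul(add(Z, add(Z, Z)), SSSZ)))))
  [9] S(S(S(S(add(SSZ, mul(add(Z, add(Z, Z)), SSSZ))))))
  [10] S(S(S(S(S(add(SZ, mul(add(Z, add(Z, Z)), SSSZ)))))))
  [11] S(S(S(S(S(S(add(Z, mul(add(Z, add(Z, Z)), SSSZ))))))))
  [12] S(S(S(S(S(S(mul(add(Z, add(Z, Z)), SSSZ)))))))
  [13] S(S(S(S(S(S(mul(add(Z, Z), SSSZ)))))))
  [14] S(S(S(S(S(S(mul(Z, SSSZ)))))))
  [15] S^6(Z)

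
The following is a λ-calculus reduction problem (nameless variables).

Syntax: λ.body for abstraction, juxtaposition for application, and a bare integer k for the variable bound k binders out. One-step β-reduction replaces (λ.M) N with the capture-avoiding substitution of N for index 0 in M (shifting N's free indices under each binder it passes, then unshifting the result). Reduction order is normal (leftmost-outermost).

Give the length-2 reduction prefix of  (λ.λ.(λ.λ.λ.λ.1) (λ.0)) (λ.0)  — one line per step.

  start: (λ.λ.(λ.λ.λ.λ.1) (λ.0)) (λ.0)
  [1] λ.(λ.λ.λ.λ.1) (λ.0)
  [2] λ.λ.λ.λ.1

Answer: after 2 steps: λ.λ.λ.λ.1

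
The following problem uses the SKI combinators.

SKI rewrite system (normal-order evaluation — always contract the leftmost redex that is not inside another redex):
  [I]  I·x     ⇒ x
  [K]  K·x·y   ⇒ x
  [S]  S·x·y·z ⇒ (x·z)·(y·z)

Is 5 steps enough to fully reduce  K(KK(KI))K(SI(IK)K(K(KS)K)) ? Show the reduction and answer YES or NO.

  start: K(KK(KI))K(SI(IK)K(K(KS)K))
  step 1: KK(KI)(SI(IK)K(K(KS)K))
  step 2: K(SI(IK)K(K(KS)K))
  step 3: K(IK(IKK)(K(KS)K))
  step 4: K(K(IKK)(K(KS)K))
  step 5: K(IKK)

Answer: NO — after 5 steps the term is K(IKK), not yet normal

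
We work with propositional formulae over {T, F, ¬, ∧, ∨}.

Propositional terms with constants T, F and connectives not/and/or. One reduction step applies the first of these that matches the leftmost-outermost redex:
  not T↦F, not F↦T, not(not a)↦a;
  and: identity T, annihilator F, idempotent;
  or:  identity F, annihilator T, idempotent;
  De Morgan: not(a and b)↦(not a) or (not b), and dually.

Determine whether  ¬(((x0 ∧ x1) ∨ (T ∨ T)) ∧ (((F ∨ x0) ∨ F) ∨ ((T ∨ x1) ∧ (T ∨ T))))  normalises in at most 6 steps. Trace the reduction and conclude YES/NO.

  start: ¬(((x0 ∧ x1) ∨ (T ∨ T)) ∧ (((F ∨ x0) ∨ F) ∨ ((T ∨ x1) ∧ (T ∨ T))))
  →1  ¬((x0 ∧ x1) ∨ (T ∨ T)) ∨ ¬(((F ∨ x0) ∨ F) ∨ ((T ∨ x1) ∧ (T ∨ T)))
  →2  (¬(x0 ∧ x1) ∧ ¬(T ∨ T)) ∨ ¬(((F ∨ x0) ∨ F) ∨ ((T ∨ x1) ∧ (T ∨ T)))
  →3  ((¬x0 ∨ ¬x1) ∧ ¬(T ∨ T)) ∨ ¬(((F ∨ x0) ∨ F) ∨ ((T ∨ x1) ∧ (T ∨ T)))
  →4  ((¬x0 ∨ ¬x1) ∧ (¬T ∧ ¬T)) ∨ ¬(((F ∨ x0) ∨ F) ∨ ((T ∨ x1) ∧ (T ∨ T)))
  →5  ((¬x0 ∨ ¬x1) ∧ ¬T) ∨ ¬(((F ∨ x0) ∨ F) ∨ ((T ∨ x1) ∧ (T ∨ T)))
  →6  ((¬x0 ∨ ¬x1) ∧ F) ∨ ¬(((F ∨ x0) ∨ F) ∨ ((T ∨ x1) ∧ (T ∨ T)))

Answer: NO — after 6 steps the term is ((¬x0 ∨ ¬x1) ∧ F) ∨ ¬(((F ∨ x0) ∨ F) ∨ ((T ∨ x1) ∧ (T ∨ T))), not yet normal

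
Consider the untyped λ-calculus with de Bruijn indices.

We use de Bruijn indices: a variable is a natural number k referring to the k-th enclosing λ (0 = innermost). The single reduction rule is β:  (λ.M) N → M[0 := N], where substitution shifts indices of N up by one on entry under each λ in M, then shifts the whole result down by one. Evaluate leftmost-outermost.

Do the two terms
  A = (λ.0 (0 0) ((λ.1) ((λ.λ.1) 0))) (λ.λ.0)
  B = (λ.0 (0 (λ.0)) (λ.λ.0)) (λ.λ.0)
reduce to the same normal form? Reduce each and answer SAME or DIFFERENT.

Term A:
  start: (λ.0 (0 0) ((λ.1) ((λ.λ.1) 0))) (λ.λ.0)
  →1  (λ.λ.0) ((λ.λ.0) (λ.λ.0)) ((λ.λ.λ.0) ((λ.λ.1) (λ.λ.0)))
  →2  (λ.0) ((λ.λ.λ.0) ((λ.λ.1) (λ.λ.0)))
  →3  (λ.λ.λ.0) ((λ.λ.1) (λ.λ.0))
  →4  λ.λ.0

Term B:
  start: (λ.0 (0 (λ.0)) (λ.λ.0)) (λ.λ.0)
  →1  (λ.λ.0) ((λ.λ.0) (λ.0)) (λ.λ.0)
  →2  (λ.0) (λ.λ.0)
  →3  λ.λ.0

Answer: SAME — A ⇓ λ.λ.0, B ⇓ λ.λ.0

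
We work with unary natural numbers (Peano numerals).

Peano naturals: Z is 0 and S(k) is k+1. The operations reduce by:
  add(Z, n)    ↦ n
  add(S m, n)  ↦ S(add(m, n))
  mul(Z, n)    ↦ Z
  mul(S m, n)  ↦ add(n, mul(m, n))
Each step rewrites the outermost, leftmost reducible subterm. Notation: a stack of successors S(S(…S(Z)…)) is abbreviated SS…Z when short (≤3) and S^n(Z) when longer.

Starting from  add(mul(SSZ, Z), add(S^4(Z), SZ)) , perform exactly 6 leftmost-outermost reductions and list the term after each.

  start: add(mul(SSZ, Z), add(S^4(Z), SZ))
  →1  add(add(Z, mul(SZ, Z)), add(S^4(Z), SZ))
  →2  add(mul(SZ, Z), add(S^4(Z), SZ))
  →3  add(add(Z, mul(Z, Z)), add(S^4(Z), SZ))
  →4  add(mul(Z, Z), add(S^4(Z), SZ))
  →5  add(Z, add(S^4(Z), SZ))
  →6  add(S^4(Z), SZ)

Answer: after 6 steps: add(S^4(Z), SZ)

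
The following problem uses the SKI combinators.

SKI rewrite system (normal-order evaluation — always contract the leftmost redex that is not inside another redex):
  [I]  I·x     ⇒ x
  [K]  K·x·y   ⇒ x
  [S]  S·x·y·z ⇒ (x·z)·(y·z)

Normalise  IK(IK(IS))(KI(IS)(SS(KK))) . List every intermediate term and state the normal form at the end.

Answer: normal form = KS  (in 4 steps)

Derivation:
  start: IK(IK(IS))(KI(IS)(SS(KK)))
  [1] K(IK(IS))(KI(IS)(SS(KK)))
  [2] IK(IS)
  [3] K(IS)
  [4] KS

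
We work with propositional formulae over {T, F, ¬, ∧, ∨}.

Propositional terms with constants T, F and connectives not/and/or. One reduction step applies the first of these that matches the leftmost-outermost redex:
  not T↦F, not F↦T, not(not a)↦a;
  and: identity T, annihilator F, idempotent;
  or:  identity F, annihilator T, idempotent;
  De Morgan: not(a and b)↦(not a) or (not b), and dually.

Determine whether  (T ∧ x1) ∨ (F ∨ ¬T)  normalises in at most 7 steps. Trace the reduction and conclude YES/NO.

Answer: YES — reaches normal form x1 in 4 ≤ 7 steps

Reduction:
  start: (T ∧ x1) ∨ (F ∨ ¬T)
  step 1: x1 ∨ (F ∨ ¬T)
  step 2: x1 ∨ ¬T
  step 3: x1 ∨ F
  step 4: x1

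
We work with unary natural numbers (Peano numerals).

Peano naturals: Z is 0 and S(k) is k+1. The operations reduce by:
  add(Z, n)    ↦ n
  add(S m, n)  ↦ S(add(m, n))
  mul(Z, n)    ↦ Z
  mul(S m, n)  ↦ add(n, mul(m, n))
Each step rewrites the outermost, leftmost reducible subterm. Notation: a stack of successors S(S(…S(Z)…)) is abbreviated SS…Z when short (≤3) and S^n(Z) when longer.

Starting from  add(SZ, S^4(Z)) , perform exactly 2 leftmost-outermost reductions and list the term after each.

Answer: after 2 steps: S^5(Z)

Reduction:
  start: add(SZ, S^4(Z))
  →1  S(add(Z, S^4(Z)))
  →2  S^5(Z)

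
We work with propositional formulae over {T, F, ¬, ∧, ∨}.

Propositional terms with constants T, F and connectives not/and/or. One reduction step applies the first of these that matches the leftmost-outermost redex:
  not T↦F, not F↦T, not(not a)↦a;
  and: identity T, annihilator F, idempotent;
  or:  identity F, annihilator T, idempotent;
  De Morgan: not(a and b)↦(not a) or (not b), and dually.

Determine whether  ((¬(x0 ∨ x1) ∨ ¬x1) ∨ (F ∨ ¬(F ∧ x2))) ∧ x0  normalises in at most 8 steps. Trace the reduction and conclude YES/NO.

Answer: YES — reaches normal form x0 in 7 ≤ 8 steps

Working:
  start: ((¬(x0 ∨ x1) ∨ ¬x1) ∨ (F ∨ ¬(F ∧ x2))) ∧ x0
  →1  (((¬x0 ∧ ¬x1) ∨ ¬x1) ∨ (F ∨ ¬(F ∧ x2))) ∧ x0
  →2  (((¬x0 ∧ ¬x1) ∨ ¬x1) ∨ ¬(F ∧ x2)) ∧ x0
  →3  (((¬x0 ∧ ¬x1) ∨ ¬x1) ∨ (¬F ∨ ¬x2)) ∧ x0
  →4  (((¬x0 ∧ ¬x1) ∨ ¬x1) ∨ (T ∨ ¬x2)) ∧ x0
  →5  (((¬x0 ∧ ¬x1) ∨ ¬x1) ∨ T) ∧ x0
  →6  T ∧ x0
  →7  x0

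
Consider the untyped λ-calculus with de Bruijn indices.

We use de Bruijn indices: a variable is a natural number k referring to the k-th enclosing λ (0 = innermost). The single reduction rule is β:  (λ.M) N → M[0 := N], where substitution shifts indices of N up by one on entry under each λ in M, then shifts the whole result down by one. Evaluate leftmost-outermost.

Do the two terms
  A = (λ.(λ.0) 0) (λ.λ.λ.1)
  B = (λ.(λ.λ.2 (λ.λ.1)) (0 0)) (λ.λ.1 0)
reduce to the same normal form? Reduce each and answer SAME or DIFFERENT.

Answer: SAME — A ⇓ λ.λ.λ.1, B ⇓ λ.λ.λ.1

Reduction:
Term A:
  start: (λ.(λ.0) 0) (λ.λ.λ.1)
  →1  (λ.0) (λ.λ.λ.1)
  →2  λ.λ.λ.1

Term B:
  start: (λ.(λ.λ.2 (λ.λ.1)) (0 0)) (λ.λ.1 0)
  →1  (λ.λ.(λ.λ.1 0) (λ.λ.1)) ((λ.λ.1 0) (λ.λ.1 0))
  →2  λ.(λ.λ.1 0) (λ.λ.1)
  →3  λ.λ.(λ.λ.1) 0
  →4  λ.λ.λ.1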